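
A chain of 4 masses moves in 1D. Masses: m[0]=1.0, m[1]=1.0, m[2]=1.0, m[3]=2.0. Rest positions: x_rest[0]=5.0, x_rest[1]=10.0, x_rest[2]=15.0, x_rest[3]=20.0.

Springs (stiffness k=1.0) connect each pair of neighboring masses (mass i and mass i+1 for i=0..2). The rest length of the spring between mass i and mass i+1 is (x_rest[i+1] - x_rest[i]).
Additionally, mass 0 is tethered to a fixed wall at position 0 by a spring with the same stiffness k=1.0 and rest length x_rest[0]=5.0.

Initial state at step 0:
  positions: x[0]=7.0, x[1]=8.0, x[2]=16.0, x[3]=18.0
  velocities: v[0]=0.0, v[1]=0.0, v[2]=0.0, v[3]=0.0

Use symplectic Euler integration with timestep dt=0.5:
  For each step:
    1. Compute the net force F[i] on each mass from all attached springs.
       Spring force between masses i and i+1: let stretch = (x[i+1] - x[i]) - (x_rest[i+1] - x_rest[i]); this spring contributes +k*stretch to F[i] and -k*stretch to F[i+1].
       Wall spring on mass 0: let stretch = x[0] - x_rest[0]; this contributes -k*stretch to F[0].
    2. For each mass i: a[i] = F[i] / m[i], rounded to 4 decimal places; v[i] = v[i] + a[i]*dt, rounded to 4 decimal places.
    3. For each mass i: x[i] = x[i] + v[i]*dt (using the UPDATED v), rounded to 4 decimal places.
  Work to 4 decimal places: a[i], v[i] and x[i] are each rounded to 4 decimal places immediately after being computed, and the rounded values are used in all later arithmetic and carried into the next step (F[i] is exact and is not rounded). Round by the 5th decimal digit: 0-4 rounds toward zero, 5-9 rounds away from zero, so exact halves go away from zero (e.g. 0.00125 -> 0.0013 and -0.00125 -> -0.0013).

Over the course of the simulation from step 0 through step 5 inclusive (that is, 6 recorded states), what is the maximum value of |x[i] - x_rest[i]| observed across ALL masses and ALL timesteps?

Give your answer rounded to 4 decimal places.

Answer: 2.6992

Derivation:
Step 0: x=[7.0000 8.0000 16.0000 18.0000] v=[0.0000 0.0000 0.0000 0.0000]
Step 1: x=[5.5000 9.7500 14.5000 18.3750] v=[-3.0000 3.5000 -3.0000 0.7500]
Step 2: x=[3.6875 11.6250 12.7813 18.8907] v=[-3.6250 3.7500 -3.4375 1.0313]
Step 3: x=[2.9375 11.8047 12.3008 19.2677] v=[-1.5000 0.3594 -0.9610 0.7540]
Step 4: x=[3.6700 9.8916 13.4380 19.3989] v=[1.4649 -3.8262 2.2744 0.2623]
Step 5: x=[5.0404 7.3097 15.1789 19.4100] v=[2.7407 -5.1638 3.4817 0.0221]
Max displacement = 2.6992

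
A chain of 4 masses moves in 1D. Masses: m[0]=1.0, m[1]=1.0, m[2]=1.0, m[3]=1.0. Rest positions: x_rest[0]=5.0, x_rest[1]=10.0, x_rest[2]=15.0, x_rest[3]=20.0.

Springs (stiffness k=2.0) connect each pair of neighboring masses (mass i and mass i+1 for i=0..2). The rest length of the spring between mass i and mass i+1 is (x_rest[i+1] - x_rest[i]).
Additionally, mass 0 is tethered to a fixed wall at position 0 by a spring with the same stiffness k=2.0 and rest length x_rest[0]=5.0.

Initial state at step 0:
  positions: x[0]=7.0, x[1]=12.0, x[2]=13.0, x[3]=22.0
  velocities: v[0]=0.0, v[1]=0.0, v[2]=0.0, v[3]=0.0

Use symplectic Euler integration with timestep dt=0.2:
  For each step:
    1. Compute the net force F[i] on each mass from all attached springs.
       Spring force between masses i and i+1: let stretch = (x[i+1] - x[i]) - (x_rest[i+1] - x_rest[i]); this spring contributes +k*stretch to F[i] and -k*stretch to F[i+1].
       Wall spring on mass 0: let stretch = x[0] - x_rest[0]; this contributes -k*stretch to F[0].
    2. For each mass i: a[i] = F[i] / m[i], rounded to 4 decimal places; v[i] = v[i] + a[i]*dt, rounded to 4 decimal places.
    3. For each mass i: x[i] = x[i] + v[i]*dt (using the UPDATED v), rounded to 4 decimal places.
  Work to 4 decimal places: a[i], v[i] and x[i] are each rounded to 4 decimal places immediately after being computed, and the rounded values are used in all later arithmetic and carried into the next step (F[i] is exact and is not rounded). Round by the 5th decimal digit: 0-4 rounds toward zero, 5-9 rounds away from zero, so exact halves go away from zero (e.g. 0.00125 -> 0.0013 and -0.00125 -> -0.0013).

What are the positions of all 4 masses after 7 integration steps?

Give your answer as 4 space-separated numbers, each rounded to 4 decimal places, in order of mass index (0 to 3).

Step 0: x=[7.0000 12.0000 13.0000 22.0000] v=[0.0000 0.0000 0.0000 0.0000]
Step 1: x=[6.8400 11.6800 13.6400 21.6800] v=[-0.8000 -1.6000 3.2000 -1.6000]
Step 2: x=[6.5200 11.1296 14.7664 21.1168] v=[-1.6000 -2.7520 5.6320 -2.8160]
Step 3: x=[6.0472 10.5014 16.1099 20.4456] v=[-2.3642 -3.1411 6.7174 -3.3562]
Step 4: x=[5.4469 9.9655 17.3516 19.8275] v=[-3.0014 -2.6794 6.2083 -3.0905]
Step 5: x=[4.7724 9.6590 18.2004 19.4113] v=[-3.3727 -1.5324 4.2442 -2.0809]
Step 6: x=[4.1070 9.6449 18.4628 19.2982] v=[-3.3270 -0.0705 1.3120 -0.5653]
Step 7: x=[3.5561 9.8932 18.0866 19.5183] v=[-2.7546 1.2415 -1.8810 1.1005]

Answer: 3.5561 9.8932 18.0866 19.5183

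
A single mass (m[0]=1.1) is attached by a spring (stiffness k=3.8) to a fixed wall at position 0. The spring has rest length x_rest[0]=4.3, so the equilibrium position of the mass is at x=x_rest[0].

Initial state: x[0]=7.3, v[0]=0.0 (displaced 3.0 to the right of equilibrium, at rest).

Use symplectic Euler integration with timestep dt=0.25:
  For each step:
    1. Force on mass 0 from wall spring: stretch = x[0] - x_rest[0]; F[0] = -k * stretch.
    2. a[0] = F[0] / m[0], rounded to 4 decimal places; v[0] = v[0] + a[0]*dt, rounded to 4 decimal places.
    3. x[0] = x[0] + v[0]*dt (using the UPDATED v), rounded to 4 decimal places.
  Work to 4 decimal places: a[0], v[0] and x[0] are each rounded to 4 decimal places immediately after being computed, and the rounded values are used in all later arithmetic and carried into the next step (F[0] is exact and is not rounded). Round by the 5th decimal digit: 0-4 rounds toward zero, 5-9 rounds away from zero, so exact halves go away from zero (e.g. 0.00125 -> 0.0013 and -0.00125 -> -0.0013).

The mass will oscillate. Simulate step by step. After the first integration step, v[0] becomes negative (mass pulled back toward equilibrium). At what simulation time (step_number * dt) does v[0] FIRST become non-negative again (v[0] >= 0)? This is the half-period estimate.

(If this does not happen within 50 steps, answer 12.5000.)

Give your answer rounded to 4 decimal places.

Step 0: x=[7.3000] v=[0.0000]
Step 1: x=[6.6523] v=[-2.5909]
Step 2: x=[5.4967] v=[-4.6224]
Step 3: x=[4.0827] v=[-5.6559]
Step 4: x=[2.7157] v=[-5.4682]
Step 5: x=[1.6907] v=[-4.1000]
Step 6: x=[1.2291] v=[-1.8465]
Step 7: x=[1.4305] v=[0.8057]
First v>=0 after going negative at step 7, time=1.7500

Answer: 1.7500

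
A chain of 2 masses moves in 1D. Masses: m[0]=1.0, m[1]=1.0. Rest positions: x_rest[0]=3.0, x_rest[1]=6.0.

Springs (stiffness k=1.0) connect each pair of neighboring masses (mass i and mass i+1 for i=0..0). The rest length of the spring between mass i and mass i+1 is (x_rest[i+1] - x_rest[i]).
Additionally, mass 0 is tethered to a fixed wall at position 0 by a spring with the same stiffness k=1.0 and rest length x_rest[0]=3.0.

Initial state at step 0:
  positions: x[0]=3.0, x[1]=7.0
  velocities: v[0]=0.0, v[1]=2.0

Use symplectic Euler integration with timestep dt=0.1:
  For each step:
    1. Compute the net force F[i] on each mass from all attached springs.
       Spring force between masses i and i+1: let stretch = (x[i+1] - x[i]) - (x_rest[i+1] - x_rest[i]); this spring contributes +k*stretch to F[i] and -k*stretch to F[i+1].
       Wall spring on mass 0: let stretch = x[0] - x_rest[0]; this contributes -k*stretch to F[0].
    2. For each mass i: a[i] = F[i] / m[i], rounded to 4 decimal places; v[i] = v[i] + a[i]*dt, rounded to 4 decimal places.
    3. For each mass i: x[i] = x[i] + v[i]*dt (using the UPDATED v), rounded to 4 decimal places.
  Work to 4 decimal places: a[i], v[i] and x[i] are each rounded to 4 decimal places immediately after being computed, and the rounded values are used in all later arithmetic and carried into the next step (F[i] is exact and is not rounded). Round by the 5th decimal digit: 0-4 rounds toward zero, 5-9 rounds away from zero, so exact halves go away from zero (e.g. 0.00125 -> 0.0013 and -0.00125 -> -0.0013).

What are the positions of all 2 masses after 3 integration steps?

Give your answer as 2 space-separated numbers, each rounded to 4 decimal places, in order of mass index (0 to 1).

Step 0: x=[3.0000 7.0000] v=[0.0000 2.0000]
Step 1: x=[3.0100 7.1900] v=[0.1000 1.9000]
Step 2: x=[3.0317 7.3682] v=[0.2170 1.7820]
Step 3: x=[3.0665 7.5330] v=[0.3475 1.6484]

Answer: 3.0665 7.5330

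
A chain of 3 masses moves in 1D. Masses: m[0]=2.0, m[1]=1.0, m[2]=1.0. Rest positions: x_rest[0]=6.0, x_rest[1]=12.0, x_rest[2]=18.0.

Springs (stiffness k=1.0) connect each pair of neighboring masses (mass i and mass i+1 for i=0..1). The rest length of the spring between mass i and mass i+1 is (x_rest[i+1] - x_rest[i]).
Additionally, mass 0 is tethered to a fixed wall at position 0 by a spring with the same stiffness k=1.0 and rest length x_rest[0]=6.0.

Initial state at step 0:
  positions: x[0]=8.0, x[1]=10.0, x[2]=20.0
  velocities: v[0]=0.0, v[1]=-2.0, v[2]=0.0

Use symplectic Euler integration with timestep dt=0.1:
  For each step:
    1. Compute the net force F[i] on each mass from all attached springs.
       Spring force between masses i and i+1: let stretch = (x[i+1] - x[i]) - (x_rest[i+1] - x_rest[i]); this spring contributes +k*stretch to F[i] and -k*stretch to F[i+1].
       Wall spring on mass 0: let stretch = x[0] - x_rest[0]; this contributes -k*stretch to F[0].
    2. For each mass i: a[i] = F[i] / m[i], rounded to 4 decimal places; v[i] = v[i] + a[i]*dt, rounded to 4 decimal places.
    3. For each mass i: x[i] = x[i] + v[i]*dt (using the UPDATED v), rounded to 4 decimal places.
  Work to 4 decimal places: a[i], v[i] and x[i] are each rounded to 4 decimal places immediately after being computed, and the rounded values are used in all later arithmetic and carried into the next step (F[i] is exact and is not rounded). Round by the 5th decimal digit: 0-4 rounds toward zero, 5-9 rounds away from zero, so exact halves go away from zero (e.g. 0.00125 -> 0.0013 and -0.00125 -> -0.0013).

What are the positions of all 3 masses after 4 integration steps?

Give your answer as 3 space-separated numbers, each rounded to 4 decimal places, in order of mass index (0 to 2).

Step 0: x=[8.0000 10.0000 20.0000] v=[0.0000 -2.0000 0.0000]
Step 1: x=[7.9700 9.8800 19.9600] v=[-0.3000 -1.2000 -0.4000]
Step 2: x=[7.9097 9.8417 19.8792] v=[-0.6030 -0.3830 -0.8080]
Step 3: x=[7.8195 9.8845 19.7580] v=[-0.9019 0.4276 -1.2118]
Step 4: x=[7.7005 10.0054 19.5981] v=[-1.1896 1.2085 -1.5992]

Answer: 7.7005 10.0054 19.5981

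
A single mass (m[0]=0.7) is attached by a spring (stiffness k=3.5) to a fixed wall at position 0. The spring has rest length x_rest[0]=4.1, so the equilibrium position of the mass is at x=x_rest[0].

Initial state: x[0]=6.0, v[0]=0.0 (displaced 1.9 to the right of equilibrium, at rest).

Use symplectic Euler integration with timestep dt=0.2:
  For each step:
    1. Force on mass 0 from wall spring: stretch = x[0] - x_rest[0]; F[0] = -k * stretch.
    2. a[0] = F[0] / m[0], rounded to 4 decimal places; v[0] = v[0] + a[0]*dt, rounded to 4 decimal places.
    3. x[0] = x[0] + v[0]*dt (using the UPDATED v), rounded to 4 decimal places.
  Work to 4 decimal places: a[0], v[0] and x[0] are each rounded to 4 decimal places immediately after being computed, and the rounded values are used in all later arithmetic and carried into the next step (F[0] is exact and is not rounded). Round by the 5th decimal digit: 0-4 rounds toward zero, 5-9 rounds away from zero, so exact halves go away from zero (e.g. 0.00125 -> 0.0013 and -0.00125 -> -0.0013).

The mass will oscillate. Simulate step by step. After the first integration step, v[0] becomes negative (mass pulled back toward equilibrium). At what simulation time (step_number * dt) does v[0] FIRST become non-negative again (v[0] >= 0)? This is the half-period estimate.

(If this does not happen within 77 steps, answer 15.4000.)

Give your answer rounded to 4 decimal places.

Step 0: x=[6.0000] v=[0.0000]
Step 1: x=[5.6200] v=[-1.9000]
Step 2: x=[4.9360] v=[-3.4200]
Step 3: x=[4.0848] v=[-4.2560]
Step 4: x=[3.2366] v=[-4.2408]
Step 5: x=[2.5611] v=[-3.3774]
Step 6: x=[2.1934] v=[-1.8385]
Step 7: x=[2.2070] v=[0.0681]
First v>=0 after going negative at step 7, time=1.4000

Answer: 1.4000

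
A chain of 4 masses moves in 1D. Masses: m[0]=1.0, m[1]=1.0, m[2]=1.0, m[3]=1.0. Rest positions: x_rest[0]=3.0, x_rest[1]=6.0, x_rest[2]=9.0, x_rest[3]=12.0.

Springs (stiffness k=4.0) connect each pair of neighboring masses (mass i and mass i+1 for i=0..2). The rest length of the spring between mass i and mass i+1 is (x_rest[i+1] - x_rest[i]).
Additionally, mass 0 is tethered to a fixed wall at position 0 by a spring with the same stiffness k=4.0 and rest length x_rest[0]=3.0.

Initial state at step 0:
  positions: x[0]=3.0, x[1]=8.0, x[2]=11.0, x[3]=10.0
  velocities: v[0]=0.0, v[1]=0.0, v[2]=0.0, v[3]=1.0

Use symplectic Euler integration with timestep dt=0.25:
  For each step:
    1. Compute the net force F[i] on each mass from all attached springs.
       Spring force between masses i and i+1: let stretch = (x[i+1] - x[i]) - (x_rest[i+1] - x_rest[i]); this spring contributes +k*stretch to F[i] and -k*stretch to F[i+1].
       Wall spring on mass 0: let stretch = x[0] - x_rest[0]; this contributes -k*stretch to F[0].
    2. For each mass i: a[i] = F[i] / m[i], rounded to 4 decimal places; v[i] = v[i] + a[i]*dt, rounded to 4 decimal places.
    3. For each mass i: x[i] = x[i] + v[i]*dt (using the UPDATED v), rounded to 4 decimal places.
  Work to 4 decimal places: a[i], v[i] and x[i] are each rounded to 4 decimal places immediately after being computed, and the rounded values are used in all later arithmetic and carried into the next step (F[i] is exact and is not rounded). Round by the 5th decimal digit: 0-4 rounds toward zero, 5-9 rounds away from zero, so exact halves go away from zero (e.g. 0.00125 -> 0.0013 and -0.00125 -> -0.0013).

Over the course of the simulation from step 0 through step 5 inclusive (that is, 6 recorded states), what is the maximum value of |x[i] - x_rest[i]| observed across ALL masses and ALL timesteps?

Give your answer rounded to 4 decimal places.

Answer: 2.8399

Derivation:
Step 0: x=[3.0000 8.0000 11.0000 10.0000] v=[0.0000 0.0000 0.0000 1.0000]
Step 1: x=[3.5000 7.5000 10.0000 11.2500] v=[2.0000 -2.0000 -4.0000 5.0000]
Step 2: x=[4.1250 6.6250 8.6875 12.9375] v=[2.5000 -3.5000 -5.2500 6.7500]
Step 3: x=[4.3438 5.6406 7.9219 14.3125] v=[0.8750 -3.9375 -3.0625 5.5000]
Step 4: x=[3.8008 4.9024 8.1836 14.8399] v=[-2.1720 -2.9530 1.0468 2.1094]
Step 5: x=[2.5830 4.7091 9.2891 14.4532] v=[-4.8712 -0.7734 4.4219 -1.5469]
Max displacement = 2.8399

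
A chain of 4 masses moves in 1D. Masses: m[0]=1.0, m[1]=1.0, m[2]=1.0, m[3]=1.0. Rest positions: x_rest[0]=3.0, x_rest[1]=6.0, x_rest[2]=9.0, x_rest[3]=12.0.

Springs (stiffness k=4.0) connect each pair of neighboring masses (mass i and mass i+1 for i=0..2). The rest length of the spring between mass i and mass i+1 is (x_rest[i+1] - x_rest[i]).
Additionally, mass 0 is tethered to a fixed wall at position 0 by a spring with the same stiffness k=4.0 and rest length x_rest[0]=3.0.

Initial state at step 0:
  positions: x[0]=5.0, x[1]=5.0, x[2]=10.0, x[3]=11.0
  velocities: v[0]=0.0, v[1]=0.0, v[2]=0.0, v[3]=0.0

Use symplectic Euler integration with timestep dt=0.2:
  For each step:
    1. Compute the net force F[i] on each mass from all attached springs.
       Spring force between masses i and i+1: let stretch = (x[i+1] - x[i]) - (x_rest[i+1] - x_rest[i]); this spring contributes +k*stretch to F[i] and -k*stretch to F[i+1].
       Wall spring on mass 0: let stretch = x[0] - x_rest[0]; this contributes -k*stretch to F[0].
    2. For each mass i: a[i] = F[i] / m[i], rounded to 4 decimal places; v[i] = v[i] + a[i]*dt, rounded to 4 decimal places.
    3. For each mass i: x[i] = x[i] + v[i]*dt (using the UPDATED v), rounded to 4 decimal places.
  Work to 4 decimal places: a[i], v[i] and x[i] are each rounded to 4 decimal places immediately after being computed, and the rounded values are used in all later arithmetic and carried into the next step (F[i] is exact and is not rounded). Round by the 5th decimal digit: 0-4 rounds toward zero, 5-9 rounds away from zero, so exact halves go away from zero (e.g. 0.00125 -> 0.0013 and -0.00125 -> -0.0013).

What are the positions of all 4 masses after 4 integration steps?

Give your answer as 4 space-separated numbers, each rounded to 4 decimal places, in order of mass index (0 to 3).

Step 0: x=[5.0000 5.0000 10.0000 11.0000] v=[0.0000 0.0000 0.0000 0.0000]
Step 1: x=[4.2000 5.8000 9.3600 11.3200] v=[-4.0000 4.0000 -3.2000 1.6000]
Step 2: x=[2.9840 6.9136 8.4640 11.8064] v=[-6.0800 5.5680 -4.4800 2.4320]
Step 3: x=[1.9193 7.6465 7.8547 12.2380] v=[-5.3235 3.6646 -3.0464 2.1581]
Step 4: x=[1.4639 7.4964 7.9134 12.4483] v=[-2.2772 -0.7506 0.2937 1.0515]

Answer: 1.4639 7.4964 7.9134 12.4483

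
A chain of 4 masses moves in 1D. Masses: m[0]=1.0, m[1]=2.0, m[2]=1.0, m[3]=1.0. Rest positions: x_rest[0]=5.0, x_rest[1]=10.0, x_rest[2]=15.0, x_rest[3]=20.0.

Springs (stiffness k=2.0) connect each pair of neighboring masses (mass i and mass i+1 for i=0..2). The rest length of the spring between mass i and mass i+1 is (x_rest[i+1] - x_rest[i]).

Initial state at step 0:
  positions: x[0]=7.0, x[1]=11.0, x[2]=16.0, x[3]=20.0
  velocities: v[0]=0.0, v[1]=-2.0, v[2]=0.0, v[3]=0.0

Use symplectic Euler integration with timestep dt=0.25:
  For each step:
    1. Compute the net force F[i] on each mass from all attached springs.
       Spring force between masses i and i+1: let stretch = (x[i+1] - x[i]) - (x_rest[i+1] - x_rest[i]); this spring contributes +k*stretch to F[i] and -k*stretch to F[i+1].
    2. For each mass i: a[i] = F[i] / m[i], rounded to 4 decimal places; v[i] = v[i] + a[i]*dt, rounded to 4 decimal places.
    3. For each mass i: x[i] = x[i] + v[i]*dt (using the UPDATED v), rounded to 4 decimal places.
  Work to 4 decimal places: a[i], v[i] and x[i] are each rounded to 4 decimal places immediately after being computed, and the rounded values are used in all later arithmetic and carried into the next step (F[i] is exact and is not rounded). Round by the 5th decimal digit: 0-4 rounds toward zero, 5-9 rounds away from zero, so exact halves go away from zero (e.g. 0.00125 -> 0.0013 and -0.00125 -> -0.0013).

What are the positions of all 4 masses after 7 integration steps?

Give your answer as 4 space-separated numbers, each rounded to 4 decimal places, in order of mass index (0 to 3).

Step 0: x=[7.0000 11.0000 16.0000 20.0000] v=[0.0000 -2.0000 0.0000 0.0000]
Step 1: x=[6.8750 10.5625 15.8750 20.1250] v=[-0.5000 -1.7500 -0.5000 0.5000]
Step 2: x=[6.5859 10.2266 15.6172 20.3438] v=[-1.1563 -1.3438 -1.0313 0.8750]
Step 3: x=[6.1269 10.0000 15.2764 20.5967] v=[-1.8360 -0.9063 -1.3633 1.0117]
Step 4: x=[5.5270 9.8611 14.9411 20.8096] v=[-2.3995 -0.5555 -1.3414 0.8516]
Step 5: x=[4.8439 9.7689 14.7043 20.9140] v=[-2.7325 -0.3690 -0.9472 0.4174]
Step 6: x=[4.1514 9.6773 14.6268 20.8671] v=[-2.7700 -0.3664 -0.3101 -0.1875]
Step 7: x=[3.5246 9.5497 14.7106 20.6652] v=[-2.5071 -0.5105 0.3353 -0.8077]

Answer: 3.5246 9.5497 14.7106 20.6652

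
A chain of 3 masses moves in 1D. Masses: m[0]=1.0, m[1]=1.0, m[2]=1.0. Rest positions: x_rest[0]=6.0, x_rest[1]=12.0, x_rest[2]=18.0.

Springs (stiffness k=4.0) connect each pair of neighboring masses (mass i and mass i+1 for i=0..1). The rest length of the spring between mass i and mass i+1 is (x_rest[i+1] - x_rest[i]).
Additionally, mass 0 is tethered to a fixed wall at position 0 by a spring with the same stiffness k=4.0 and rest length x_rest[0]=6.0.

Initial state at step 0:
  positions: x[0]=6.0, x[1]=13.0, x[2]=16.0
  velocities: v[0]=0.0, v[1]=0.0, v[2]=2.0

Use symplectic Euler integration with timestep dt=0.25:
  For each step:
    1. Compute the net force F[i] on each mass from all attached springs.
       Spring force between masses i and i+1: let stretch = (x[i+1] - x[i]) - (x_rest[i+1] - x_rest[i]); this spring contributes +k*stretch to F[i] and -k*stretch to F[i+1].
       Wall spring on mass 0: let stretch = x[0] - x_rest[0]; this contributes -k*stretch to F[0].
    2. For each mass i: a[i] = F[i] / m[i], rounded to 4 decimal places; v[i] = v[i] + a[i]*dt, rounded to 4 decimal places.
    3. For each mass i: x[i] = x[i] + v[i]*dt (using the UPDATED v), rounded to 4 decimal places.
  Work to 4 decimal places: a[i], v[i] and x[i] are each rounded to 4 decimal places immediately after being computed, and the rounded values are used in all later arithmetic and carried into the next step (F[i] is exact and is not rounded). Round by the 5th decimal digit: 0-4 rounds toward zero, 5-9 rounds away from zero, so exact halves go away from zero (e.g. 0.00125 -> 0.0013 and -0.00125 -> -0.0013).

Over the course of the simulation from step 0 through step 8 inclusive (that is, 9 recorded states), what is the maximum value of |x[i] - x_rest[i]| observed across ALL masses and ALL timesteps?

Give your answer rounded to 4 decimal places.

Answer: 2.0390

Derivation:
Step 0: x=[6.0000 13.0000 16.0000] v=[0.0000 0.0000 2.0000]
Step 1: x=[6.2500 12.0000 17.2500] v=[1.0000 -4.0000 5.0000]
Step 2: x=[6.3750 10.8750 18.6875] v=[0.5000 -4.5000 5.7500]
Step 3: x=[6.0313 10.5781 19.6719] v=[-1.3750 -1.1875 3.9375]
Step 4: x=[5.3164 11.4180 19.8828] v=[-2.8595 3.3595 0.8437]
Step 5: x=[4.7978 12.8487 19.4775] v=[-2.0743 5.7227 -1.6211]
Step 6: x=[5.0925 13.9239 18.9150] v=[1.1788 4.3006 -2.2499]
Step 7: x=[6.3219 14.0390 18.6048] v=[4.9177 0.4603 -1.2410]
Step 8: x=[7.9001 13.3663 18.6531] v=[6.3129 -2.6910 0.1932]
Max displacement = 2.0390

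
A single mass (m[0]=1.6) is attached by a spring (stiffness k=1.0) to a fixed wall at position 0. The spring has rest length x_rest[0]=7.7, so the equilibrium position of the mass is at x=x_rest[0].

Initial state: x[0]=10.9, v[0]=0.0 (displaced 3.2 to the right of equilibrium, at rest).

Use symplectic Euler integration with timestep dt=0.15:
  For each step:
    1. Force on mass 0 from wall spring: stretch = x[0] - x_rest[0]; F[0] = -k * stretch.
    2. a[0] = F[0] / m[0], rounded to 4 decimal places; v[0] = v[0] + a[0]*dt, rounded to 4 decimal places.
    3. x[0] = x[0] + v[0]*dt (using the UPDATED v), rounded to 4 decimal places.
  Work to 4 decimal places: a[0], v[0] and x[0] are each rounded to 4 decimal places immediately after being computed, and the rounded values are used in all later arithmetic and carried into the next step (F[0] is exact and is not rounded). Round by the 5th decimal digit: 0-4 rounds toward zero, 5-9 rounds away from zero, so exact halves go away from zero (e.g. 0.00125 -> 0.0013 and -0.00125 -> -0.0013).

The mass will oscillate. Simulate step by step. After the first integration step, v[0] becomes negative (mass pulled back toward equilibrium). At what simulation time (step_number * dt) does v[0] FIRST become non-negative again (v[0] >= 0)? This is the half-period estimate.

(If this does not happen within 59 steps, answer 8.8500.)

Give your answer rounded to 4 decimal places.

Answer: 4.0500

Derivation:
Step 0: x=[10.9000] v=[0.0000]
Step 1: x=[10.8550] v=[-0.3000]
Step 2: x=[10.7656] v=[-0.5958]
Step 3: x=[10.6331] v=[-0.8832]
Step 4: x=[10.4594] v=[-1.1582]
Step 5: x=[10.2469] v=[-1.4169]
Step 6: x=[9.9985] v=[-1.6557]
Step 7: x=[9.7178] v=[-1.8712]
Step 8: x=[9.4087] v=[-2.0604]
Step 9: x=[9.0756] v=[-2.2206]
Step 10: x=[8.7232] v=[-2.3496]
Step 11: x=[8.3564] v=[-2.4455]
Step 12: x=[7.9804] v=[-2.5070]
Step 13: x=[7.6004] v=[-2.5333]
Step 14: x=[7.2218] v=[-2.5240]
Step 15: x=[6.8499] v=[-2.4792]
Step 16: x=[6.4900] v=[-2.3995]
Step 17: x=[6.1471] v=[-2.2861]
Step 18: x=[5.8260] v=[-2.1405]
Step 19: x=[5.5313] v=[-1.9648]
Step 20: x=[5.2671] v=[-1.7615]
Step 21: x=[5.0371] v=[-1.5334]
Step 22: x=[4.8445] v=[-1.2838]
Step 23: x=[4.6921] v=[-1.0161]
Step 24: x=[4.5820] v=[-0.7341]
Step 25: x=[4.5157] v=[-0.4418]
Step 26: x=[4.4942] v=[-0.1433]
Step 27: x=[4.5178] v=[0.1572]
First v>=0 after going negative at step 27, time=4.0500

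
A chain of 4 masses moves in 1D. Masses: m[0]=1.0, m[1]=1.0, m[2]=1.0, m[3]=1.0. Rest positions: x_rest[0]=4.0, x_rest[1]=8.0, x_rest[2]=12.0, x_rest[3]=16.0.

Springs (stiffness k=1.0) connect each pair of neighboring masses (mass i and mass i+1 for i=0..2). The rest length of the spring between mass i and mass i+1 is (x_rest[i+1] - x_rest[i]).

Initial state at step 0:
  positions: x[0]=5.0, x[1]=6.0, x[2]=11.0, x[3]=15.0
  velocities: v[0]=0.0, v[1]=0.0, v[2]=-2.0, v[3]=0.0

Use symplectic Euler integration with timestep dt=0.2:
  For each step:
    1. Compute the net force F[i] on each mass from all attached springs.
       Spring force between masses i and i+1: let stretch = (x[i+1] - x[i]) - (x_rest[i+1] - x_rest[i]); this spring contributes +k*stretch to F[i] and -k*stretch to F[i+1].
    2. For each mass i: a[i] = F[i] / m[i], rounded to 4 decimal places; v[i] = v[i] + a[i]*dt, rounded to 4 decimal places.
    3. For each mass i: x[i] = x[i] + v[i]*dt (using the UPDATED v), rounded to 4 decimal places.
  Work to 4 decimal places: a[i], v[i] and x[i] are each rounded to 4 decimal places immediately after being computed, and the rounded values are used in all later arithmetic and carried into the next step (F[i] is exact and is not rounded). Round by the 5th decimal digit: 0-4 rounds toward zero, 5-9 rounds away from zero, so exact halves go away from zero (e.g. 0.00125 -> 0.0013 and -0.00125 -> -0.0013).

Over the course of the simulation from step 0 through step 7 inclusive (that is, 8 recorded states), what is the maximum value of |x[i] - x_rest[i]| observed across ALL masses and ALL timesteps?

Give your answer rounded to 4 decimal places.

Answer: 2.7701

Derivation:
Step 0: x=[5.0000 6.0000 11.0000 15.0000] v=[0.0000 0.0000 -2.0000 0.0000]
Step 1: x=[4.8800 6.1600 10.5600 15.0000] v=[-0.6000 0.8000 -2.2000 0.0000]
Step 2: x=[4.6512 6.4448 10.1216 14.9824] v=[-1.1440 1.4240 -2.1920 -0.0880]
Step 3: x=[4.3341 6.8049 9.7306 14.9304] v=[-1.5853 1.8006 -1.9552 -0.2602]
Step 4: x=[3.9559 7.1832 9.4305 14.8304] v=[-1.8911 1.8916 -1.5004 -0.5002]
Step 5: x=[3.5468 7.5223 9.2565 14.6744] v=[-2.0456 1.6956 -0.8699 -0.7802]
Step 6: x=[3.1367 7.7718 9.2299 14.4616] v=[-2.0505 1.2473 -0.1332 -1.0638]
Step 7: x=[2.7520 7.8942 9.3542 14.1996] v=[-1.9235 0.6119 0.6215 -1.3101]
Max displacement = 2.7701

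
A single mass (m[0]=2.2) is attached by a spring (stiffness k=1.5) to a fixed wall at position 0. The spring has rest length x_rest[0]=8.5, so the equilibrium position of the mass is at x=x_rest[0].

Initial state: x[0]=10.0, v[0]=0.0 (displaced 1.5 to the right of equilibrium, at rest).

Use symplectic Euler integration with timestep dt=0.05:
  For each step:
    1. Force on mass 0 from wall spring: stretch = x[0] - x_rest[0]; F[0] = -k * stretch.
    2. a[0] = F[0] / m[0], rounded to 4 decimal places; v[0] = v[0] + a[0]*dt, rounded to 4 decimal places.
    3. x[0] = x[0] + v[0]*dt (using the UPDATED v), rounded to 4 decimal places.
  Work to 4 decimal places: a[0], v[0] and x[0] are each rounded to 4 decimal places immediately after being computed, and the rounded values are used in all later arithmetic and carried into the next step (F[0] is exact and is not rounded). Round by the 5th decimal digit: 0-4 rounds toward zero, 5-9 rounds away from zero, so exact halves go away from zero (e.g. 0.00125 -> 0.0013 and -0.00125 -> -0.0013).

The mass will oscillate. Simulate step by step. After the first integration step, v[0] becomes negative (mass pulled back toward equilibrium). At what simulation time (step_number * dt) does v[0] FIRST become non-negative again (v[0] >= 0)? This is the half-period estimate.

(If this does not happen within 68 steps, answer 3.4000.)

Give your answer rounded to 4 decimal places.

Answer: 3.4000

Derivation:
Step 0: x=[10.0000] v=[0.0000]
Step 1: x=[9.9974] v=[-0.0511]
Step 2: x=[9.9923] v=[-0.1022]
Step 3: x=[9.9846] v=[-0.1531]
Step 4: x=[9.9744] v=[-0.2037]
Step 5: x=[9.9617] v=[-0.2540]
Step 6: x=[9.9465] v=[-0.3038]
Step 7: x=[9.9288] v=[-0.3531]
Step 8: x=[9.9087] v=[-0.4018]
Step 9: x=[9.8862] v=[-0.4498]
Step 10: x=[9.8613] v=[-0.4971]
Step 11: x=[9.8341] v=[-0.5435]
Step 12: x=[9.8047] v=[-0.5890]
Step 13: x=[9.7730] v=[-0.6335]
Step 14: x=[9.7392] v=[-0.6769]
Step 15: x=[9.7032] v=[-0.7191]
Step 16: x=[9.6652] v=[-0.7601]
Step 17: x=[9.6252] v=[-0.7998]
Step 18: x=[9.5833] v=[-0.8382]
Step 19: x=[9.5395] v=[-0.8751]
Step 20: x=[9.4940] v=[-0.9105]
Step 21: x=[9.4468] v=[-0.9444]
Step 22: x=[9.3980] v=[-0.9767]
Step 23: x=[9.3476] v=[-1.0073]
Step 24: x=[9.2958] v=[-1.0362]
Step 25: x=[9.2426] v=[-1.0633]
Step 26: x=[9.1882] v=[-1.0886]
Step 27: x=[9.1326] v=[-1.1121]
Step 28: x=[9.0759] v=[-1.1337]
Step 29: x=[9.0182] v=[-1.1533]
Step 30: x=[8.9597] v=[-1.1710]
Step 31: x=[8.9004] v=[-1.1867]
Step 32: x=[8.8404] v=[-1.2004]
Step 33: x=[8.7798] v=[-1.2120]
Step 34: x=[8.7187] v=[-1.2215]
Step 35: x=[8.6573] v=[-1.2290]
Step 36: x=[8.5956] v=[-1.2344]
Step 37: x=[8.5337] v=[-1.2377]
Step 38: x=[8.4718] v=[-1.2389]
Step 39: x=[8.4099] v=[-1.2379]
Step 40: x=[8.3482] v=[-1.2348]
Step 41: x=[8.2867] v=[-1.2296]
Step 42: x=[8.2256] v=[-1.2223]
Step 43: x=[8.1650] v=[-1.2129]
Step 44: x=[8.1049] v=[-1.2015]
Step 45: x=[8.0455] v=[-1.1880]
Step 46: x=[7.9869] v=[-1.1725]
Step 47: x=[7.9292] v=[-1.1550]
Step 48: x=[7.8724] v=[-1.1355]
Step 49: x=[7.8167] v=[-1.1141]
Step 50: x=[7.7622] v=[-1.0908]
Step 51: x=[7.7089] v=[-1.0657]
Step 52: x=[7.6570] v=[-1.0387]
Step 53: x=[7.6065] v=[-1.0100]
Step 54: x=[7.5575] v=[-0.9795]
Step 55: x=[7.5101] v=[-0.9474]
Step 56: x=[7.4644] v=[-0.9137]
Step 57: x=[7.4205] v=[-0.8784]
Step 58: x=[7.3784] v=[-0.8416]
Step 59: x=[7.3382] v=[-0.8034]
Step 60: x=[7.3000] v=[-0.7638]
Step 61: x=[7.2639] v=[-0.7229]
Step 62: x=[7.2299] v=[-0.6808]
Step 63: x=[7.1980] v=[-0.6375]
Step 64: x=[7.1683] v=[-0.5931]
Step 65: x=[7.1409] v=[-0.5477]
Step 66: x=[7.1158] v=[-0.5014]
Step 67: x=[7.0931] v=[-0.4542]
Step 68: x=[7.0728] v=[-0.4062]
v[0] did not become non-negative within 68 steps; using fallback time=3.4000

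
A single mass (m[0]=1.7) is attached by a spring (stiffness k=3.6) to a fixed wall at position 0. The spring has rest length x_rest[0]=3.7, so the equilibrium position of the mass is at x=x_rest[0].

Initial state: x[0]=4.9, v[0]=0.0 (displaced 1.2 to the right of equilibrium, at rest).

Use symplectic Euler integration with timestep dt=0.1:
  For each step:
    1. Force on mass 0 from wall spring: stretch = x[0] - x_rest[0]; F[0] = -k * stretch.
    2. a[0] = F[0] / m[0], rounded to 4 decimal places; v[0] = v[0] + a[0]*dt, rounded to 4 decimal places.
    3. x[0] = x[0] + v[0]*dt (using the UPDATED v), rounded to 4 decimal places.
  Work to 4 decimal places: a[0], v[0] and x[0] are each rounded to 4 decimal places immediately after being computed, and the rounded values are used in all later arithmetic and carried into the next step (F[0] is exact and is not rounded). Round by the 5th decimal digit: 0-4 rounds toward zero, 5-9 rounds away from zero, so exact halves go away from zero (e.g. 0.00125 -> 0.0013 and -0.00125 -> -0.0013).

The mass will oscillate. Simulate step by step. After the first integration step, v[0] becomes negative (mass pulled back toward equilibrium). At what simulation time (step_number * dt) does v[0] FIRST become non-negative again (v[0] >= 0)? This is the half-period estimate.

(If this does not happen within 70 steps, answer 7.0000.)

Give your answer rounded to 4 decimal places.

Step 0: x=[4.9000] v=[0.0000]
Step 1: x=[4.8746] v=[-0.2541]
Step 2: x=[4.8243] v=[-0.5028]
Step 3: x=[4.7502] v=[-0.7409]
Step 4: x=[4.6539] v=[-0.9633]
Step 5: x=[4.5374] v=[-1.1653]
Step 6: x=[4.4031] v=[-1.3426]
Step 7: x=[4.2540] v=[-1.4915]
Step 8: x=[4.0931] v=[-1.6088]
Step 9: x=[3.9239] v=[-1.6920]
Step 10: x=[3.7500] v=[-1.7394]
Step 11: x=[3.5750] v=[-1.7500]
Step 12: x=[3.4027] v=[-1.7235]
Step 13: x=[3.2367] v=[-1.6605]
Step 14: x=[3.0805] v=[-1.5624]
Step 15: x=[2.9374] v=[-1.4312]
Step 16: x=[2.8104] v=[-1.2697]
Step 17: x=[2.7023] v=[-1.0813]
Step 18: x=[2.6153] v=[-0.8700]
Step 19: x=[2.5513] v=[-0.6403]
Step 20: x=[2.5116] v=[-0.3971]
Step 21: x=[2.4971] v=[-0.1454]
Step 22: x=[2.5080] v=[0.1093]
First v>=0 after going negative at step 22, time=2.2000

Answer: 2.2000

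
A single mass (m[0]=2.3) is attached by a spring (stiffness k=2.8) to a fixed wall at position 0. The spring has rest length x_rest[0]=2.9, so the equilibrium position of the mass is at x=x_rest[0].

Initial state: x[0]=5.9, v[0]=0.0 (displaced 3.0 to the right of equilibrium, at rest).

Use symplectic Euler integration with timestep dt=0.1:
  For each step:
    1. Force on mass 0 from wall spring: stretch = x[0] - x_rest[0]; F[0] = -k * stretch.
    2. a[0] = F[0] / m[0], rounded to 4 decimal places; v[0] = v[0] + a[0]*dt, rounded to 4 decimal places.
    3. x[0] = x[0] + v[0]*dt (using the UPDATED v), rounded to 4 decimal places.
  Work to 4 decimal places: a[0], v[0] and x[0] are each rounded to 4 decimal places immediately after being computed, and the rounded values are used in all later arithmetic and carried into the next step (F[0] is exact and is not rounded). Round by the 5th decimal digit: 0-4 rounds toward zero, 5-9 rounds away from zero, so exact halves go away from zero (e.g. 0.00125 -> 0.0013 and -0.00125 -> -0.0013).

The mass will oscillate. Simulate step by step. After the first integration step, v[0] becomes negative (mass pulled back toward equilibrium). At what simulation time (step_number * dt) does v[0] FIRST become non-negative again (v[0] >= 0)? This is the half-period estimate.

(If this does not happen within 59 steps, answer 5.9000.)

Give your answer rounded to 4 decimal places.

Step 0: x=[5.9000] v=[0.0000]
Step 1: x=[5.8635] v=[-0.3652]
Step 2: x=[5.7909] v=[-0.7260]
Step 3: x=[5.6831] v=[-1.0779]
Step 4: x=[5.5414] v=[-1.4167]
Step 5: x=[5.3676] v=[-1.7383]
Step 6: x=[5.1637] v=[-2.0387]
Step 7: x=[4.9323] v=[-2.3143]
Step 8: x=[4.6761] v=[-2.5617]
Step 9: x=[4.3983] v=[-2.7779]
Step 10: x=[4.1023] v=[-2.9603]
Step 11: x=[3.7916] v=[-3.1067]
Step 12: x=[3.4701] v=[-3.2152]
Step 13: x=[3.1416] v=[-3.2846]
Step 14: x=[2.8102] v=[-3.3140]
Step 15: x=[2.4799] v=[-3.3031]
Step 16: x=[2.1547] v=[-3.2520]
Step 17: x=[1.8386] v=[-3.1613]
Step 18: x=[1.5354] v=[-3.0321]
Step 19: x=[1.2488] v=[-2.8660]
Step 20: x=[0.9823] v=[-2.6650]
Step 21: x=[0.7392] v=[-2.4315]
Step 22: x=[0.5224] v=[-2.1685]
Step 23: x=[0.3345] v=[-1.8791]
Step 24: x=[0.1778] v=[-1.5668]
Step 25: x=[0.0543] v=[-1.2354]
Step 26: x=[-0.0346] v=[-0.8890]
Step 27: x=[-0.0878] v=[-0.5317]
Step 28: x=[-0.1046] v=[-0.1680]
Step 29: x=[-0.0848] v=[0.1978]
First v>=0 after going negative at step 29, time=2.9000

Answer: 2.9000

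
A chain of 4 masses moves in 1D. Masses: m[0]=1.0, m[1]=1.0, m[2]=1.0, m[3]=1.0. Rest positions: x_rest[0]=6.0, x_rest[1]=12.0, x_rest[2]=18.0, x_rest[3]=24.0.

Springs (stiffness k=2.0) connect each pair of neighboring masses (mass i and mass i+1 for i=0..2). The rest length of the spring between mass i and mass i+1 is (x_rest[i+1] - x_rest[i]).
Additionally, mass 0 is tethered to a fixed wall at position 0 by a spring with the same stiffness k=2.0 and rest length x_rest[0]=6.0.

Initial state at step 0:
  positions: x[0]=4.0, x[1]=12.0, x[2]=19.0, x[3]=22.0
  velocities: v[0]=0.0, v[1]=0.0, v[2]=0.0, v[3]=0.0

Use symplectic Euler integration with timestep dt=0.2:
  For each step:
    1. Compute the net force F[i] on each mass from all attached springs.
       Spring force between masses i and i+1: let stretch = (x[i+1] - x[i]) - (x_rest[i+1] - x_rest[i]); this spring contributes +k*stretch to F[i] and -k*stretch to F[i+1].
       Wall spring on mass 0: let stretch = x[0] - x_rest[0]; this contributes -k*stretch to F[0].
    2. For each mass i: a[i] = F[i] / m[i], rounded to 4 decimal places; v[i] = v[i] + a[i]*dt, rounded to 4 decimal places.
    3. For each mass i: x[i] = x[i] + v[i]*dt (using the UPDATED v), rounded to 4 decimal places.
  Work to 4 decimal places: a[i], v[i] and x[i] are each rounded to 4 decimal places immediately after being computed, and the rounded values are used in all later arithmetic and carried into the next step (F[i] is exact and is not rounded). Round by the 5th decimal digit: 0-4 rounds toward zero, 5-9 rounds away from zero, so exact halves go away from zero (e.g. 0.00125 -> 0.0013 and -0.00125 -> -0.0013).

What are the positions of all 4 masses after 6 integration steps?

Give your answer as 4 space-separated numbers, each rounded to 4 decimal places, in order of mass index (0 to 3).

Step 0: x=[4.0000 12.0000 19.0000 22.0000] v=[0.0000 0.0000 0.0000 0.0000]
Step 1: x=[4.3200 11.9200 18.6800 22.2400] v=[1.6000 -0.4000 -1.6000 1.2000]
Step 2: x=[4.9024 11.7728 18.1040 22.6752] v=[2.9120 -0.7360 -2.8800 2.1760]
Step 3: x=[5.6422 11.5825 17.3872 23.2247] v=[3.6992 -0.9517 -3.5840 2.7475]
Step 4: x=[6.4059 11.3813 16.6730 23.7872] v=[3.8184 -1.0059 -3.5709 2.8125]
Step 5: x=[7.0551 11.2054 16.1046 24.2606] v=[3.2462 -0.8794 -2.8419 2.3668]
Step 6: x=[7.4720 11.0894 15.7968 24.5615] v=[2.0843 -0.5798 -1.5392 1.5044]

Answer: 7.4720 11.0894 15.7968 24.5615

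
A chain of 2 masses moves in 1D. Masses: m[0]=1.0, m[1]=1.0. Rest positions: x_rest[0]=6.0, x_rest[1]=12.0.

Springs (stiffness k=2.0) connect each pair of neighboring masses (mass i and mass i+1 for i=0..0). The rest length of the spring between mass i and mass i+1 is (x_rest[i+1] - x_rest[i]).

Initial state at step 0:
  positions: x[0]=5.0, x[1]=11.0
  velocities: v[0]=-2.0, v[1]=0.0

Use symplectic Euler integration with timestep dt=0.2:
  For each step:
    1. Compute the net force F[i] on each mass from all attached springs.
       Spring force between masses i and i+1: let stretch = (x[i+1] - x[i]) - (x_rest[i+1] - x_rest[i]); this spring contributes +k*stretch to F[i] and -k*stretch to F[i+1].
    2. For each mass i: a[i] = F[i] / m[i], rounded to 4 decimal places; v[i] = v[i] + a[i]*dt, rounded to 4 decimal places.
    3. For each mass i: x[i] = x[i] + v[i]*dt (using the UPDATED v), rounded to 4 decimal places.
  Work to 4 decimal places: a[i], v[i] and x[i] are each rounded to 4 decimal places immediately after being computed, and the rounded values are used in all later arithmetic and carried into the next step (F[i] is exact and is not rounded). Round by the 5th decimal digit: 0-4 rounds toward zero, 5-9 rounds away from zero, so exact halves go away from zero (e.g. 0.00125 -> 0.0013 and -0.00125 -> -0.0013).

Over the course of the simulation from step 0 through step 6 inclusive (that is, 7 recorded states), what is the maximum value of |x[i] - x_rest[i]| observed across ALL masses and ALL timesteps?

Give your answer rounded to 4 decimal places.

Answer: 2.5385

Derivation:
Step 0: x=[5.0000 11.0000] v=[-2.0000 0.0000]
Step 1: x=[4.6000 11.0000] v=[-2.0000 0.0000]
Step 2: x=[4.2320 10.9680] v=[-1.8400 -0.1600]
Step 3: x=[3.9229 10.8771] v=[-1.5456 -0.4544]
Step 4: x=[3.6901 10.7099] v=[-1.1639 -0.8361]
Step 5: x=[3.5389 10.4611] v=[-0.7560 -1.2440]
Step 6: x=[3.4615 10.1385] v=[-0.3871 -1.6129]
Max displacement = 2.5385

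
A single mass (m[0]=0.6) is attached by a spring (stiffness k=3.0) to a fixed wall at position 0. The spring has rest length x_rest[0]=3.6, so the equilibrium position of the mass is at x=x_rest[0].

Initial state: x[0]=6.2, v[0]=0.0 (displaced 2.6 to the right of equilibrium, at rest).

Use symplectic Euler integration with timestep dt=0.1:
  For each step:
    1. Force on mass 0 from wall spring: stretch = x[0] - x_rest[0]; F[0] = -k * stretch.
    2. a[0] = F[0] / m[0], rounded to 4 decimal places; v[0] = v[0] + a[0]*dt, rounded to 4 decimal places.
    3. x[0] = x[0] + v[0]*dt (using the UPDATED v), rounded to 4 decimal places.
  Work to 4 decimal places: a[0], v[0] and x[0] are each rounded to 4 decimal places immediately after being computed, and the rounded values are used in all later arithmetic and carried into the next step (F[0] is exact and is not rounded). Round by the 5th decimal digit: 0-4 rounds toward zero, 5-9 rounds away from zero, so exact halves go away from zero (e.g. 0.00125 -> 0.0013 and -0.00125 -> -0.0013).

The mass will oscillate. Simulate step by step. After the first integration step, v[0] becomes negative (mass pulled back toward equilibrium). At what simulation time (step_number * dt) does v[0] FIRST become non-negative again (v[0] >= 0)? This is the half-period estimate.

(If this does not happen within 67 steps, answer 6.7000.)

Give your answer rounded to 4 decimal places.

Step 0: x=[6.2000] v=[0.0000]
Step 1: x=[6.0700] v=[-1.3000]
Step 2: x=[5.8165] v=[-2.5350]
Step 3: x=[5.4522] v=[-3.6433]
Step 4: x=[4.9953] v=[-4.5694]
Step 5: x=[4.4686] v=[-5.2671]
Step 6: x=[3.8985] v=[-5.7014]
Step 7: x=[3.3134] v=[-5.8507]
Step 8: x=[2.7427] v=[-5.7074]
Step 9: x=[2.2148] v=[-5.2788]
Step 10: x=[1.7562] v=[-4.5862]
Step 11: x=[1.3898] v=[-3.6643]
Step 12: x=[1.1339] v=[-2.5592]
Step 13: x=[1.0013] v=[-1.3262]
Step 14: x=[0.9986] v=[-0.0269]
Step 15: x=[1.1260] v=[1.2738]
First v>=0 after going negative at step 15, time=1.5000

Answer: 1.5000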